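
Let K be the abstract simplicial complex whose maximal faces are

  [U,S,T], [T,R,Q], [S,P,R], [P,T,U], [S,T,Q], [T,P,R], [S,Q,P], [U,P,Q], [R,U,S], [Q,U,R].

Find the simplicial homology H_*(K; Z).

We work with the vertex ordering P < Q < R < S < T < U. The simplices of K, each written with vertices in increasing order, are:

  0-simplices (6): P, Q, R, S, T, U
  1-simplices (15): PQ, PR, PS, PT, PU, QR, QS, QT, QU, RS, RT, RU, ST, SU, TU
  2-simplices (10): PQS, PQU, PRS, PRT, PTU, QRT, QRU, QST, RSU, STU

giving chain groups C_0 ≅ Z^6, C_1 ≅ Z^15, C_2 ≅ Z^10.

∂_1: C_1 → C_0 is given by ∂[p,q] = [q] − [p]. For instance
  ∂PQ = Q − P.
As a 6×15 matrix over Z this has rank 5, with invariant factors (1,1,1,1,1).

∂_2: C_2 → C_1 acts by ∂[p,q,r] = [q,r] − [p,r] + [p,q]. For instance
  ∂RSU = SU − RU + RS,
  ∂QRU = RU − QU + QR.
As a 15×10 matrix over Z this has rank 10, with invariant factors (1,1,1,1,1,1,1,1,1,2).

Now H_k = ker ∂_k / im ∂_{k+1}, so:

  H_0: rank C_0 − rank ∂_1 = 6 − 5 = 1, and the invariant factors of ∂_1 are all 1, so H_0 = Z.
  H_1: rank ker ∂_1 − rank ∂_2 = (15 − 5) − 10 = 0, and ∂_2 has invariant factor 2 > 1, so H_1 = Z/2Z.
  H_2: rank ker ∂_2 − rank ∂_3 = (10 − 10) − 0 = 0, and there is no ∂_3, so H_2 = 0.

(K is a triangulation of the real projective plane RP^2.)

H_0 = Z,  H_1 = Z/2Z,  H_2 = 0.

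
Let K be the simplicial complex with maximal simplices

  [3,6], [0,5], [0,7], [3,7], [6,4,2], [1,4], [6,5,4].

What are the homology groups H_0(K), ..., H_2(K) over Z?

H_0 = Z,  H_1 = Z,  H_2 = 0.

Fix the vertex order 0 < 1 < 2 < 3 < 4 < 5 < 6 < 7 and write every simplex with vertices in increasing order. Then dim K = 2 and the simplices of K are:

  0-simplices (8): [0], [1], [2], [3], [4], [5], [6], [7]
  1-simplices (10): [0,5], [0,7], [1,4], [2,4], [2,6], [3,6], [3,7], [4,5], [4,6], [5,6]
  2-simplices (2): [2,4,6], [4,5,6]

giving chain groups C_0 ≅ Z^8, C_1 ≅ Z^10, C_2 ≅ Z^2.

Boundary ∂_1: C_1 → C_0 is given by ∂[p,q] = [q] − [p]. For instance
  ∂[3,6] = [6] − [3].
The resulting 8×10 matrix has rank 7, and its Smith normal form has invariant factors (1,1,1,1,1,1,1).

The boundary map ∂_2: C_2 → C_1 sends each 2-simplex [p,q,r] to [q,r] − [p,r] + [p,q]. For instance
  ∂[4,5,6] = [5,6] − [4,6] + [4,5],
  ∂[2,4,6] = [4,6] − [2,6] + [2,4].
As a 10×2 matrix over Z this has rank 2, with invariant factors (1,1).

Computing H_k = (kernel of ∂_k) / (image of ∂_{k+1}):

  H_0: rank C_0 − rank ∂_1 = 8 − 7 = 1, and the invariant factors of ∂_1 are all 1, so H_0 = Z.
  H_1: rank ker ∂_1 − rank ∂_2 = (10 − 7) − 2 = 1, and the invariant factors of ∂_2 are all 1, so H_1 = Z.
  H_2: rank ker ∂_2 − rank ∂_3 = (2 − 2) − 0 = 0, and there is no ∂_3, so H_2 = 0.

As a check, the Euler characteristic is 8 − 10 + 2 = 0, which agrees with 1 − 1 + 0 = 0.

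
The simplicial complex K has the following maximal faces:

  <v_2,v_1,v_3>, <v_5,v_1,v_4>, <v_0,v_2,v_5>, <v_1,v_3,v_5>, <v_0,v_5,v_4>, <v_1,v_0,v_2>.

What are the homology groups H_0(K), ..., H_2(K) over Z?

H_0 = Z,  H_1 = Z,  H_2 = 0.

K has 6 vertices, 12 edges, 6 triangles.
rank ∂_0 = 0, rank ∂_1 = 5 ⇒ b_0 = 6 − 0 − 5 = 1; all invariant factors of ∂_1 are 1 so no torsion. So H_0 = Z.
rank ∂_1 = 5, rank ∂_2 = 6 ⇒ b_1 = 12 − 5 − 6 = 1; all invariant factors of ∂_2 are 1 so no torsion. So H_1 = Z.
rank ∂_2 = 6, rank ∂_3 = 0 ⇒ b_2 = 6 − 6 − 0 = 0. So H_2 = 0.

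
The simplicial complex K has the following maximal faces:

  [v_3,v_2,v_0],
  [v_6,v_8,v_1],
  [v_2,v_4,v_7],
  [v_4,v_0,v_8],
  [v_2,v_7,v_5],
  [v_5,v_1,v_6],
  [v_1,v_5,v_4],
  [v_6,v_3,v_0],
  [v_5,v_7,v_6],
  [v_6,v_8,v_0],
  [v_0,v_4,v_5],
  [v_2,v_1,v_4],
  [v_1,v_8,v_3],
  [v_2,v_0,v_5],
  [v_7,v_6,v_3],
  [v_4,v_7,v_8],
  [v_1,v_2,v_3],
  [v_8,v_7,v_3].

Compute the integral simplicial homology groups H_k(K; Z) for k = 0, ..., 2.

Order the vertices as v_0 < v_1 < v_2 < v_3 < v_4 < v_5 < v_6 < v_7 < v_8. Listing each simplex with vertices in this order, K has dimension 2 with simplices:

  0-simplices (9): [v_0], [v_1], [v_2], [v_3], [v_4], [v_5], [v_6], [v_7], [v_8]
  1-simplices (27): (27 of them)
  2-simplices (18): (18 of them)

so the chain groups are C_0 ≅ Z^9, C_1 ≅ Z^27, C_2 ≅ Z^18.

The boundary map ∂_1: C_1 → C_0 sends each edge [p,q] (with p < q) to q − p. For instance
  ∂[v_0,v_6] = [v_6] − [v_0].
As a 9×27 matrix over Z this has rank 8, with invariant factors (1,1,1,1,1,1,1,1).

Boundary ∂_2: C_2 → C_1 acts by ∂[p,q,r] = [q,r] − [p,r] + [p,q]. For instance
  ∂[v_1,v_3,v_8] = [v_3,v_8] − [v_1,v_8] + [v_1,v_3],
  ∂[v_3,v_6,v_7] = [v_6,v_7] − [v_3,v_7] + [v_3,v_6].
As a 27×18 matrix over Z this has rank 18, with invariant factors (1,1,1,1,1,1,1,1,1,1,1,1,1,1,1,1,1,2).

Now H_k = ker ∂_k / im ∂_{k+1}, so:

  H_0: rank C_0 − rank ∂_1 = 9 − 8 = 1, and the invariant factors of ∂_1 are all 1, so H_0 ≅ Z.
  H_1: rank ker ∂_1 − rank ∂_2 = (27 − 8) − 18 = 1, and ∂_2 has invariant factor 2 > 1, so H_1 ≅ Z ⊕ Z_2.
  H_2: rank ker ∂_2 − rank ∂_3 = (18 − 18) − 0 = 0, and there is no ∂_3, so H_2 ≅ 0.

H_0 ≅ Z,  H_1 ≅ Z ⊕ Z_2,  H_2 = 0.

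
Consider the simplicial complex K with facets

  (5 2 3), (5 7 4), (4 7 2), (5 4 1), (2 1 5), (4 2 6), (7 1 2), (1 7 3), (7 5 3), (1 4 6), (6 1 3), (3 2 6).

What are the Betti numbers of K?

b_0 = 1, b_1 = 0, b_2 = 0.

We work with the vertex ordering 1 < 2 < 3 < 4 < 5 < 6 < 7. The simplices of K, each written with vertices in increasing order, are:

  0-simplices (7): [1], [2], [3], [4], [5], [6], [7]
  1-simplices (18): [1,2], [1,3], [1,4], [1,5], [1,6], [1,7], [2,3], [2,4], [2,5], [2,6], [2,7], [3,5], [3,6], [3,7], [4,5], [4,6], [4,7], [5,7]
  2-simplices (12): [1,2,5], [1,2,7], [1,3,6], [1,3,7], [1,4,5], [1,4,6], [2,3,5], [2,3,6], [2,4,6], [2,4,7], [3,5,7], [4,5,7]

giving chain groups C_0 ≅ Z^7, C_1 ≅ Z^18, C_2 ≅ Z^12.

∂_1: C_1 → C_0 maps an edge to its endpoints' difference, ∂[p,q] = q − p. For instance
  ∂[3,7] = [7] − [3].
As a 7×18 matrix over Z this has rank 6, with invariant factors (1,1,1,1,1,1).

∂_2: C_2 → C_1 maps a triangle to the signed sum of its edges. For instance
  ∂[3,5,7] = [5,7] − [3,7] + [3,5],
  ∂[1,2,5] = [2,5] − [1,5] + [1,2].
The 18×12 boundary matrix has rank 12 and Smith normal form diag(1,1,1,1,1,1,1,1,1,1,1,2).

From H_k ≅ ker(∂_k) / im(∂_{k+1}) we obtain:

  H_0: rank C_0 − rank ∂_1 = 7 − 6 = 1, and the invariant factors of ∂_1 are all 1, so H_0 = Z.
  H_1: rank ker ∂_1 − rank ∂_2 = (18 − 6) − 12 = 0, and ∂_2 has invariant factor 2 > 1, so H_1 = Z/2Z.
  H_2: rank ker ∂_2 − rank ∂_3 = (12 − 12) − 0 = 0, and there is no ∂_3, so H_2 = 0.

Hence the Betti numbers are b_0 = 1, b_1 = 0, b_2 = 0.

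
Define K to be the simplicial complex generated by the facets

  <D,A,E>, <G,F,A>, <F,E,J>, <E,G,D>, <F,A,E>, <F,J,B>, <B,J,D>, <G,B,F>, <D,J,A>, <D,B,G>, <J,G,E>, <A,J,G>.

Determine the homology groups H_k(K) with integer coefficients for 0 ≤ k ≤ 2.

H_0 ≅ Z,  H_1 ≅ Z/2,  H_2 = 0.

Fix the vertex order A < B < D < E < F < G < J and write every simplex with vertices in increasing order. Then dim K = 2 and the simplices of K are:

  0-simplices (7): A, B, D, E, F, G, J
  1-simplices (18): AD, AE, AF, AG, AJ, BD, BF, BG, BJ, DE, DG, DJ, EF, EG, EJ, FG, FJ, GJ
  2-simplices (12): ADE, ADJ, AEF, AFG, AGJ, BDG, BDJ, BFG, BFJ, DEG, EFJ, EGJ

so the chain groups are C_0 ≅ Z^7, C_1 ≅ Z^18, C_2 ≅ Z^12.

∂_1: C_1 → C_0 sends each edge [p,q] (with p < q) to q − p.
The resulting 7×18 matrix has rank 6, and its Smith normal form has invariant factors (1,1,1,1,1,1).

∂_2: C_2 → C_1 maps a triangle to the signed sum of its edges. For instance
  ∂ADE = DE − AE + AD,
  ∂BDJ = DJ − BJ + BD.
As a 18×12 matrix over Z this has rank 12, with invariant factors (1,1,1,1,1,1,1,1,1,1,1,2).

Now H_k = ker ∂_k / im ∂_{k+1}, so:

  H_0: rank C_0 − rank ∂_1 = 7 − 6 = 1, and the invariant factors of ∂_1 are all 1, so H_0 = Z.
  H_1: rank ker ∂_1 − rank ∂_2 = (18 − 6) − 12 = 0, and ∂_2 has invariant factor 2 > 1, so H_1 = Z/2.
  H_2: rank ker ∂_2 − rank ∂_3 = (12 − 12) − 0 = 0, and there is no ∂_3, so H_2 = 0.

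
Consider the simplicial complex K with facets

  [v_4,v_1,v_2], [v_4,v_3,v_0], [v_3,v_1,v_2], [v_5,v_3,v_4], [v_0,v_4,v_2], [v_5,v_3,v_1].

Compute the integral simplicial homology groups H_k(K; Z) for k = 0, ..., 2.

H_0 ≅ Z,  H_1 ≅ Z,  H_2 = 0.

Fix the vertex order v_0 < v_1 < v_2 < v_3 < v_4 < v_5 and write every simplex with vertices in increasing order. Then dim K = 2 and the simplices of K are:

  0-simplices (6): [v_0], [v_1], [v_2], [v_3], [v_4], [v_5]
  1-simplices (12): [v_0,v_2], [v_0,v_3], [v_0,v_4], [v_1,v_2], [v_1,v_3], [v_1,v_4], [v_1,v_5], [v_2,v_3], [v_2,v_4], [v_3,v_4], [v_3,v_5], [v_4,v_5]
  2-simplices (6): [v_0,v_2,v_4], [v_0,v_3,v_4], [v_1,v_2,v_3], [v_1,v_2,v_4], [v_1,v_3,v_5], [v_3,v_4,v_5]

so the chain groups are C_0 ≅ Z^6, C_1 ≅ Z^12, C_2 ≅ Z^6.

∂_1: C_1 → C_0 is given by ∂[p,q] = [q] − [p]. For instance
  ∂[v_3,v_5] = [v_5] − [v_3].
This gives a 6×12 integer matrix of rank 5; reducing to Smith normal form yields diagonal entries (1,1,1,1,1).

∂_2: C_2 → C_1 sends each 2-simplex [p,q,r] to [q,r] − [p,r] + [p,q]. For instance
  ∂[v_1,v_2,v_3] = [v_2,v_3] − [v_1,v_3] + [v_1,v_2],
  ∂[v_1,v_3,v_5] = [v_3,v_5] − [v_1,v_5] + [v_1,v_3].
As a 12×6 matrix over Z this has rank 6, with invariant factors (1,1,1,1,1,1).

Computing H_k = (kernel of ∂_k) / (image of ∂_{k+1}):

  H_0: rank C_0 − rank ∂_1 = 6 − 5 = 1, and the invariant factors of ∂_1 are all 1, so H_0 = Z.
  H_1: rank ker ∂_1 − rank ∂_2 = (12 − 5) − 6 = 1, and the invariant factors of ∂_2 are all 1, so H_1 = Z.
  H_2: rank ker ∂_2 − rank ∂_3 = (6 − 6) − 0 = 0, and there is no ∂_3, so H_2 = 0.

As a check, the Euler characteristic is 6 − 12 + 6 = 0, which agrees with 1 − 1 + 0 = 0.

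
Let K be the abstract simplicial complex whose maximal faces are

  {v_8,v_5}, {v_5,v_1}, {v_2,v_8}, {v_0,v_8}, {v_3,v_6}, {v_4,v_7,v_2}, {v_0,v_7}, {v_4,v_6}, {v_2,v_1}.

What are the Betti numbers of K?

b_0 = 1, b_1 = 2, b_2 = 0.

Order the vertices as v_0 < v_1 < v_2 < v_3 < v_4 < v_5 < v_6 < v_7 < v_8. Listing each simplex with vertices in this order, K has dimension 2 with simplices:

  0-simplices (9): [v_0], [v_1], [v_2], [v_3], [v_4], [v_5], [v_6], [v_7], [v_8]
  1-simplices (11): [v_0,v_7], [v_0,v_8], [v_1,v_2], [v_1,v_5], [v_2,v_4], [v_2,v_7], [v_2,v_8], [v_3,v_6], [v_4,v_6], [v_4,v_7], [v_5,v_8]
  2-simplices (1): [v_2,v_4,v_7]

Hence C_0 ≅ Z^9, C_1 ≅ Z^11, C_2 ≅ Z^1.

Boundary ∂_1: C_1 → C_0 is given by ∂[p,q] = [q] − [p]. For instance
  ∂[v_4,v_7] = [v_7] − [v_4].
The 9×11 boundary matrix has rank 8 and Smith normal form diag(1,1,1,1,1,1,1,1).

∂_2: C_2 → C_1 acts by ∂[p,q,r] = [q,r] − [p,r] + [p,q]. For instance
  ∂[v_2,v_4,v_7] = [v_4,v_7] − [v_2,v_7] + [v_2,v_4].
This gives a 11×1 integer matrix of rank 1; reducing to Smith normal form yields diagonal entries (1).

Reading off H_k = ker ∂_k / im ∂_{k+1}:

  H_0: rank C_0 − rank ∂_1 = 9 − 8 = 1, and the invariant factors of ∂_1 are all 1, so H_0 ≅ Z.
  H_1: rank ker ∂_1 − rank ∂_2 = (11 − 8) − 1 = 2, and the invariant factors of ∂_2 are all 1, so H_1 ≅ Z^2.
  H_2: rank ker ∂_2 − rank ∂_3 = (1 − 1) − 0 = 0, and there is no ∂_3, so H_2 ≅ 0.

Hence the Betti numbers are b_0 = 1, b_1 = 2, b_2 = 0.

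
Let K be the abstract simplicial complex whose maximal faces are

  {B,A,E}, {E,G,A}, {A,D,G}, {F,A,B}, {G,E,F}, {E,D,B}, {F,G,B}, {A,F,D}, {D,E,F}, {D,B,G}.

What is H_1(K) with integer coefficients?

H_1 = Z_2.

Order the vertices as A < B < D < E < F < G. Listing each simplex with vertices in this order, K has dimension 2 with simplices:

  0-simplices (6): A, B, D, E, F, G
  1-simplices (15): AB, AD, AE, AF, AG, BD, BE, BF, BG, DE, DF, DG, EF, EG, FG
  2-simplices (10): ABE, ABF, ADF, ADG, AEG, BDE, BDG, BFG, DEF, EFG

so the chain groups are C_0 ≅ Z^6, C_1 ≅ Z^15, C_2 ≅ Z^10.

The boundary map ∂_1: C_1 → C_0 is given by ∂[p,q] = [q] − [p].
This gives a 6×15 integer matrix of rank 5; reducing to Smith normal form yields diagonal entries (1,1,1,1,1).

∂_2: C_2 → C_1 acts by ∂[p,q,r] = [q,r] − [p,r] + [p,q]. For instance
  ∂EFG = FG − EG + EF,
  ∂ABE = BE − AE + AB.
The resulting 15×10 matrix has rank 10, and its Smith normal form has invariant factors (1,1,1,1,1,1,1,1,1,2).

Reading off H_k = ker ∂_k / im ∂_{k+1}:

  H_1: rank ker ∂_1 − rank ∂_2 = (15 − 5) − 10 = 0, and ∂_2 has invariant factor 2 > 1, so H_1 ≅ Z_2.

(K is a triangulation of the real projective plane RP^2.)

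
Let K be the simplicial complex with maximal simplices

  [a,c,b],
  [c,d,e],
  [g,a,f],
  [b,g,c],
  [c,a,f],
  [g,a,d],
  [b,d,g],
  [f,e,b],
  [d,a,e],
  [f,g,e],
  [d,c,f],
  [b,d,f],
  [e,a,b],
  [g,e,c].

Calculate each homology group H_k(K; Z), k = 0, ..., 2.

H_0 ≅ Z,  H_1 ≅ Z^2,  H_2 ≅ Z.

We work with the vertex ordering a < b < c < d < e < f < g. The simplices of K, each written with vertices in increasing order, are:

  0-simplices (7): a, b, c, d, e, f, g
  1-simplices (21): ab, ac, ad, ae, af, ag, bc, bd, be, bf, bg, cd, ce, cf, cg, de, df, dg, ef, eg, fg
  2-simplices (14): abc, abe, acf, ade, adg, afg, bcg, bdf, bdg, bef, cde, cdf, ceg, efg

Hence C_0 ≅ Z^7, C_1 ≅ Z^21, C_2 ≅ Z^14.

Boundary ∂_1: C_1 → C_0 is given by ∂[p,q] = [q] − [p]. For instance
  ∂ce = e − c.
This gives a 7×21 integer matrix of rank 6; reducing to Smith normal form yields diagonal entries (1,1,1,1,1,1).

∂_2: C_2 → C_1 acts by ∂[p,q,r] = [q,r] − [p,r] + [p,q]. For instance
  ∂ade = de − ae + ad,
  ∂abc = bc − ac + ab.
The 21×14 boundary matrix has rank 13 and Smith normal form diag(1,1,1,1,1,1,1,1,1,1,1,1,1).

Reading off H_k = ker ∂_k / im ∂_{k+1}:

  H_0: rank C_0 − rank ∂_1 = 7 − 6 = 1, and the invariant factors of ∂_1 are all 1, so H_0 = Z.
  H_1: rank ker ∂_1 − rank ∂_2 = (21 − 6) − 13 = 2, and the invariant factors of ∂_2 are all 1, so H_1 = Z^2.
  H_2: rank ker ∂_2 − rank ∂_3 = (14 − 13) − 0 = 1, and there is no ∂_3, so H_2 = Z.

As a check, the Euler characteristic is 7 − 21 + 14 = 0, which agrees with 1 − 2 + 1 = 0.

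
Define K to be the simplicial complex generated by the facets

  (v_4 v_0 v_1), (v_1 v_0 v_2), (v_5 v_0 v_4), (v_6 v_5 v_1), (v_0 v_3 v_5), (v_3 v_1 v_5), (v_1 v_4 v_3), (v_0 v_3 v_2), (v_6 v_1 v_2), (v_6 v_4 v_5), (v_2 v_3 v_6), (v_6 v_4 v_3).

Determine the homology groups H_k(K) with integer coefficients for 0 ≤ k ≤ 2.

H_0 = Z,  H_1 = Z/2,  H_2 = 0.

Fix the vertex order v_0 < v_1 < v_2 < v_3 < v_4 < v_5 < v_6 and write every simplex with vertices in increasing order. Then dim K = 2 and the simplices of K are:

  0-simplices (7): [v_0], [v_1], [v_2], [v_3], [v_4], [v_5], [v_6]
  1-simplices (18): (18 of them)
  2-simplices (12): (12 of them)

giving chain groups C_0 ≅ Z^7, C_1 ≅ Z^18, C_2 ≅ Z^12.

The boundary map ∂_1: C_1 → C_0 maps an edge to its endpoints' difference, ∂[p,q] = q − p.
This gives a 7×18 integer matrix of rank 6; reducing to Smith normal form yields diagonal entries (1,1,1,1,1,1).

Boundary ∂_2: C_2 → C_1 maps a triangle to the signed sum of its edges. For instance
  ∂[v_1,v_2,v_6] = [v_2,v_6] − [v_1,v_6] + [v_1,v_2],
  ∂[v_0,v_1,v_4] = [v_1,v_4] − [v_0,v_4] + [v_0,v_1].
The 18×12 boundary matrix has rank 12 and Smith normal form diag(1,1,1,1,1,1,1,1,1,1,1,2).

Now H_k = ker ∂_k / im ∂_{k+1}, so:

  H_0: rank C_0 − rank ∂_1 = 7 − 6 = 1, and the invariant factors of ∂_1 are all 1, so H_0 = Z.
  H_1: rank ker ∂_1 − rank ∂_2 = (18 − 6) − 12 = 0, and ∂_2 has invariant factor 2 > 1, so H_1 = Z/2.
  H_2: rank ker ∂_2 − rank ∂_3 = (12 − 12) − 0 = 0, and there is no ∂_3, so H_2 = 0.

As a check, the Euler characteristic is 7 − 18 + 12 = 1, which agrees with 1 − 0 + 0 = 1.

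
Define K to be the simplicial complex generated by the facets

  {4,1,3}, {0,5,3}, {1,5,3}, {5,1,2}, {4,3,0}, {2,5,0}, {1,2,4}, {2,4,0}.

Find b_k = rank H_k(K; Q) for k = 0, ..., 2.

b_0 = 1, b_1 = 0, b_2 = 1.

Fix the vertex order 0 < 1 < 2 < 3 < 4 < 5 and write every simplex with vertices in increasing order. Then dim K = 2 and the simplices of K are:

  0-simplices (6): [0], [1], [2], [3], [4], [5]
  1-simplices (12): [0,2], [0,3], [0,4], [0,5], [1,2], [1,3], [1,4], [1,5], [2,4], [2,5], [3,4], [3,5]
  2-simplices (8): [0,2,4], [0,2,5], [0,3,4], [0,3,5], [1,2,4], [1,2,5], [1,3,4], [1,3,5]

Hence C_0 ≅ Z^6, C_1 ≅ Z^12, C_2 ≅ Z^8.

Boundary ∂_1: C_1 → C_0 maps an edge to its endpoints' difference, ∂[p,q] = q − p.
This gives a 6×12 integer matrix of rank 5; reducing to Smith normal form yields diagonal entries (1,1,1,1,1).

Boundary ∂_2: C_2 → C_1 maps a triangle to the signed sum of its edges. For instance
  ∂[1,3,5] = [3,5] − [1,5] + [1,3],
  ∂[0,3,4] = [3,4] − [0,4] + [0,3].
The resulting 12×8 matrix has rank 7, and its Smith normal form has invariant factors (1,1,1,1,1,1,1).

Now H_k = ker ∂_k / im ∂_{k+1}, so:

  H_0: rank C_0 − rank ∂_1 = 6 − 5 = 1, and the invariant factors of ∂_1 are all 1, so H_0 = Z.
  H_1: rank ker ∂_1 − rank ∂_2 = (12 − 5) − 7 = 0, and the invariant factors of ∂_2 are all 1, so H_1 = 0.
  H_2: rank ker ∂_2 − rank ∂_3 = (8 − 7) − 0 = 1, and there is no ∂_3, so H_2 = Z.

Hence the Betti numbers are b_0 = 1, b_1 = 0, b_2 = 1.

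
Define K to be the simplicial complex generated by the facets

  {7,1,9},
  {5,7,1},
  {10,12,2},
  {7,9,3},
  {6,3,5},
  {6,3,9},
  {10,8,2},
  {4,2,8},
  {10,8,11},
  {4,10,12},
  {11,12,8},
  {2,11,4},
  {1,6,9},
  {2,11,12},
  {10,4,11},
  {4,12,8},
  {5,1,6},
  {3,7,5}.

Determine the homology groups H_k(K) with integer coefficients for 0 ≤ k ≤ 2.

H_0 = Z^2,  H_1 = Z/2,  H_2 = Z.

Order the vertices as 1 < 2 < 3 < 4 < 5 < 6 < 7 < 8 < 9 < 10 < 11 < 12. Listing each simplex with vertices in this order, K has dimension 2 with simplices:

  0-simplices (12): [1], [2], [3], [4], [5], [6], [7], [8], [9], [10], [11], [12]
  1-simplices (27): (27 of them)
  2-simplices (18): (18 of them)

Hence C_0 ≅ Z^12, C_1 ≅ Z^27, C_2 ≅ Z^18.

Boundary ∂_1: C_1 → C_0 is given by ∂[p,q] = [q] − [p]. For instance
  ∂[2,11] = [11] − [2].
The 12×27 boundary matrix has rank 10 and Smith normal form diag(1,1,1,1,1,1,1,1,1,1).

∂_2: C_2 → C_1 sends each 2-simplex [p,q,r] to [q,r] − [p,r] + [p,q]. For instance
  ∂[8,11,12] = [11,12] − [8,12] + [8,11],
  ∂[4,10,11] = [10,11] − [4,11] + [4,10].
This gives a 27×18 integer matrix of rank 17; reducing to Smith normal form yields diagonal entries (1,1,1,1,1,1,1,1,1,1,1,1,1,1,1,1,2).

Computing H_k = (kernel of ∂_k) / (image of ∂_{k+1}):

  H_0: rank C_0 − rank ∂_1 = 12 − 10 = 2, and the invariant factors of ∂_1 are all 1, so H_0 = Z^2.
  H_1: rank ker ∂_1 − rank ∂_2 = (27 − 10) − 17 = 0, and ∂_2 has invariant factor 2 > 1, so H_1 = Z/2.
  H_2: rank ker ∂_2 − rank ∂_3 = (18 − 17) − 0 = 1, and there is no ∂_3, so H_2 = Z.

As a check, the Euler characteristic is 12 − 27 + 18 = 3, which agrees with 2 − 0 + 1 = 3.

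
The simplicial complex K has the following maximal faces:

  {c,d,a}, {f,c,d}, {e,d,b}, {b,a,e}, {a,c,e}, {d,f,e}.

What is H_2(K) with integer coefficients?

Order the vertices as a < b < c < d < e < f. Listing each simplex with vertices in this order, K has dimension 2 with simplices:

  0-simplices (6): a, b, c, d, e, f
  1-simplices (12): ab, ac, ad, ae, bd, be, cd, ce, cf, de, df, ef
  2-simplices (6): abe, acd, ace, bde, cdf, def

giving chain groups C_0 ≅ Z^6, C_1 ≅ Z^12, C_2 ≅ Z^6.

The boundary map ∂_1: C_1 → C_0 is given by ∂[p,q] = [q] − [p]. For instance
  ∂cd = d − c.
The resulting 6×12 matrix has rank 5, and its Smith normal form has invariant factors (1,1,1,1,1).

Boundary ∂_2: C_2 → C_1 maps a triangle to the signed sum of its edges. For instance
  ∂def = ef − df + de,
  ∂ace = ce − ae + ac.
This gives a 12×6 integer matrix of rank 6; reducing to Smith normal form yields diagonal entries (1,1,1,1,1,1).

From H_k ≅ ker(∂_k) / im(∂_{k+1}) we obtain:

  H_2: rank ker ∂_2 − rank ∂_3 = (6 − 6) − 0 = 0, and there is no ∂_3, so H_2 = 0.

H_2 = 0.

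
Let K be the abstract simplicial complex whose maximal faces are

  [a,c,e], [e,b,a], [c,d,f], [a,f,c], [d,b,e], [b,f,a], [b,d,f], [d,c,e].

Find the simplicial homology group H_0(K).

H_0 ≅ Z.

We work with the vertex ordering a < b < c < d < e < f. The simplices of K, each written with vertices in increasing order, are:

  0-simplices (6): a, b, c, d, e, f
  1-simplices (12): ab, ac, ae, af, bd, be, bf, cd, ce, cf, de, df
  2-simplices (8): abe, abf, ace, acf, bde, bdf, cde, cdf

Hence C_0 ≅ Z^6, C_1 ≅ Z^12, C_2 ≅ Z^8.

∂_1: C_1 → C_0 sends each edge [p,q] (with p < q) to q − p. For instance
  ∂be = e − b.
The resulting 6×12 matrix has rank 5, and its Smith normal form has invariant factors (1,1,1,1,1).

Boundary ∂_2: C_2 → C_1 sends each 2-simplex [p,q,r] to [q,r] − [p,r] + [p,q]. For instance
  ∂abf = bf − af + ab,
  ∂acf = cf − af + ac.
This gives a 12×8 integer matrix of rank 7; reducing to Smith normal form yields diagonal entries (1,1,1,1,1,1,1).

Now H_k = ker ∂_k / im ∂_{k+1}, so:

  H_0: rank C_0 − rank ∂_1 = 6 − 5 = 1, and the invariant factors of ∂_1 are all 1, so H_0 ≅ Z.

(K is a triangulation of the 2-sphere S^2.)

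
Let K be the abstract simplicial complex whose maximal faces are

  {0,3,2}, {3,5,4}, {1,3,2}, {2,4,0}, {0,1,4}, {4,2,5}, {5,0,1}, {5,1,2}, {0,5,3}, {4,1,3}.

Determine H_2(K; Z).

H_2 ≅ 0.

Fix the vertex order 0 < 1 < 2 < 3 < 4 < 5 and write every simplex with vertices in increasing order. Then dim K = 2 and the simplices of K are:

  0-simplices (6): [0], [1], [2], [3], [4], [5]
  1-simplices (15): [0,1], [0,2], [0,3], [0,4], [0,5], [1,2], [1,3], [1,4], [1,5], [2,3], [2,4], [2,5], [3,4], [3,5], [4,5]
  2-simplices (10): [0,1,4], [0,1,5], [0,2,3], [0,2,4], [0,3,5], [1,2,3], [1,2,5], [1,3,4], [2,4,5], [3,4,5]

Hence C_0 ≅ Z^6, C_1 ≅ Z^15, C_2 ≅ Z^10.

∂_1: C_1 → C_0 maps an edge to its endpoints' difference, ∂[p,q] = q − p. For instance
  ∂[0,3] = [3] − [0].
This gives a 6×15 integer matrix of rank 5; reducing to Smith normal form yields diagonal entries (1,1,1,1,1).

Boundary ∂_2: C_2 → C_1 sends each 2-simplex [p,q,r] to [q,r] − [p,r] + [p,q]. For instance
  ∂[1,2,3] = [2,3] − [1,3] + [1,2],
  ∂[3,4,5] = [4,5] − [3,5] + [3,4].
The 15×10 boundary matrix has rank 10 and Smith normal form diag(1,1,1,1,1,1,1,1,1,2).

From H_k ≅ ker(∂_k) / im(∂_{k+1}) we obtain:

  H_2: rank ker ∂_2 − rank ∂_3 = (10 − 10) − 0 = 0, and there is no ∂_3, so H_2 ≅ 0.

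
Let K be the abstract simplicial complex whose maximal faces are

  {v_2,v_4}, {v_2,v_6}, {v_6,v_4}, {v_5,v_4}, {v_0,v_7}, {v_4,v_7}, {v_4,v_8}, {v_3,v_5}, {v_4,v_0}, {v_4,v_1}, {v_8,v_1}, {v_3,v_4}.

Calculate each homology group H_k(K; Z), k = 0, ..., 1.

We work with the vertex ordering v_0 < v_1 < v_2 < v_3 < v_4 < v_5 < v_6 < v_7 < v_8. The simplices of K, each written with vertices in increasing order, are:

  0-simplices (9): [v_0], [v_1], [v_2], [v_3], [v_4], [v_5], [v_6], [v_7], [v_8]
  1-simplices (12): [v_0,v_4], [v_0,v_7], [v_1,v_4], [v_1,v_8], [v_2,v_4], [v_2,v_6], [v_3,v_4], [v_3,v_5], [v_4,v_5], [v_4,v_6], [v_4,v_7], [v_4,v_8]

giving chain groups C_0 ≅ Z^9, C_1 ≅ Z^12.

The boundary map ∂_1: C_1 → C_0 sends each edge [p,q] (with p < q) to q − p.
As a 9×12 matrix over Z this has rank 8, with invariant factors (1,1,1,1,1,1,1,1).

Computing H_k = (kernel of ∂_k) / (image of ∂_{k+1}):

  H_0: rank C_0 − rank ∂_1 = 9 − 8 = 1, and the invariant factors of ∂_1 are all 1, so H_0 = Z.
  H_1: rank ker ∂_1 − rank ∂_2 = (12 − 8) − 0 = 4, and there is no ∂_2, so H_1 = Z^4.

(K is a triangulation of a wedge of 4 circles.)

H_0 ≅ Z,  H_1 ≅ Z^4.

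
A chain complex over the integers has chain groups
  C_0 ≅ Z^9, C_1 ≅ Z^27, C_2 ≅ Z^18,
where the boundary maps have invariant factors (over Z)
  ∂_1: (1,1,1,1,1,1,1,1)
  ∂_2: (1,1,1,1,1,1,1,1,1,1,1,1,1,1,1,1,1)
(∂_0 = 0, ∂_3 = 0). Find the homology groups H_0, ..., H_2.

H_0 ≅ Z,  H_1 ≅ Z^2,  H_2 ≅ Z.

H_0: b_0 = 9 − 0 − 8 = 1; torsion from ∂_1 factors > 1: none. So H_0 ≅ Z.
H_1: b_1 = 27 − 8 − 17 = 2; torsion from ∂_2 factors > 1: none. So H_1 ≅ Z^2.
H_2: b_2 = 18 − 17 − 0 = 1; torsion from ∂_3 factors > 1: none. So H_2 ≅ Z.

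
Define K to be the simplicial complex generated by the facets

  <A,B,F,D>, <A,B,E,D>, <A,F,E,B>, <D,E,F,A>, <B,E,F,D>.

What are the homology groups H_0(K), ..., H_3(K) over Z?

We work with the vertex ordering A < B < D < E < F. The simplices of K, each written with vertices in increasing order, are:

  0-simplices (5): A, B, D, E, F
  1-simplices (10): AB, AD, AE, AF, BD, BE, BF, DE, DF, EF
  2-simplices (10): ABD, ABE, ABF, ADE, ADF, AEF, BDE, BDF, BEF, DEF
  3-simplices (5): ABDE, ABDF, ABEF, ADEF, BDEF

giving chain groups C_0 ≅ Z^5, C_1 ≅ Z^10, C_2 ≅ Z^10, C_3 ≅ Z^5.

The boundary map ∂_1: C_1 → C_0 is given by ∂[p,q] = [q] − [p]. For instance
  ∂AD = D − A.
The 5×10 boundary matrix has rank 4 and Smith normal form diag(1,1,1,1).

The boundary map ∂_2: C_2 → C_1 acts by ∂[p,q,r] = [q,r] − [p,r] + [p,q]. For instance
  ∂AEF = EF − AF + AE,
  ∂BEF = EF − BF + BE.
The resulting 10×10 matrix has rank 6, and its Smith normal form has invariant factors (1,1,1,1,1,1).

Boundary ∂_3: C_3 → C_2 sends each 3-simplex σ to the alternating sum Σ_i (−1)^i (σ with its i-th vertex removed). For instance
  ∂ABDE = BDE − ADE + ABE − ABD,
  ∂BDEF = DEF − BEF + BDF − BDE.
This gives a 10×5 integer matrix of rank 4; reducing to Smith normal form yields diagonal entries (1,1,1,1).

From H_k ≅ ker(∂_k) / im(∂_{k+1}) we obtain:

  H_0: rank C_0 − rank ∂_1 = 5 − 4 = 1, and the invariant factors of ∂_1 are all 1, so H_0 = Z.
  H_1: rank ker ∂_1 − rank ∂_2 = (10 − 4) − 6 = 0, and the invariant factors of ∂_2 are all 1, so H_1 = 0.
  H_2: rank ker ∂_2 − rank ∂_3 = (10 − 6) − 4 = 0, and the invariant factors of ∂_3 are all 1, so H_2 = 0.
  H_3: rank ker ∂_3 − rank ∂_4 = (5 − 4) − 0 = 1, and there is no ∂_4, so H_3 = Z.

(K is a triangulation of the 3-sphere S^3.)

H_0 = Z,  H_1 = 0,  H_2 = 0,  H_3 = Z.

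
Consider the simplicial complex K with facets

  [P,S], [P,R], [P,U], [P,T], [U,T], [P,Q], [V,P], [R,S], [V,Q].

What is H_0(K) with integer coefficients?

Take the total order P < Q < R < S < T < U < V on the vertex set. Then K (dimension 1) consists of the simplices:

  0-simplices (7): P, Q, R, S, T, U, V
  1-simplices (9): PQ, PR, PS, PT, PU, PV, QV, RS, TU

giving chain groups C_0 ≅ Z^7, C_1 ≅ Z^9.

Boundary ∂_1: C_1 → C_0 sends each edge [p,q] (with p < q) to q − p.
This gives a 7×9 integer matrix of rank 6; reducing to Smith normal form yields diagonal entries (1,1,1,1,1,1).

Reading off H_k = ker ∂_k / im ∂_{k+1}:

  H_0: rank C_0 − rank ∂_1 = 7 − 6 = 1, and the invariant factors of ∂_1 are all 1, so H_0 ≅ Z.

H_0 = Z.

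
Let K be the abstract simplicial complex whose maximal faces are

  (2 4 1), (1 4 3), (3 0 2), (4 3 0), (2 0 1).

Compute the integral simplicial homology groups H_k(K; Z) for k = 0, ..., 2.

Take the total order 0 < 1 < 2 < 3 < 4 on the vertex set. Then K (dimension 2) consists of the simplices:

  0-simplices (5): [0], [1], [2], [3], [4]
  1-simplices (10): [0,1], [0,2], [0,3], [0,4], [1,2], [1,3], [1,4], [2,3], [2,4], [3,4]
  2-simplices (5): [0,1,2], [0,2,3], [0,3,4], [1,2,4], [1,3,4]

Hence C_0 ≅ Z^5, C_1 ≅ Z^10, C_2 ≅ Z^5.

∂_1: C_1 → C_0 sends each edge [p,q] (with p < q) to q − p. For instance
  ∂[1,3] = [3] − [1].
As a 5×10 matrix over Z this has rank 4, with invariant factors (1,1,1,1).

∂_2: C_2 → C_1 sends each 2-simplex [p,q,r] to [q,r] − [p,r] + [p,q]. For instance
  ∂[1,3,4] = [3,4] − [1,4] + [1,3],
  ∂[1,2,4] = [2,4] − [1,4] + [1,2].
The resulting 10×5 matrix has rank 5, and its Smith normal form has invariant factors (1,1,1,1,1).

Reading off H_k = ker ∂_k / im ∂_{k+1}:

  H_0: rank C_0 − rank ∂_1 = 5 − 4 = 1, and the invariant factors of ∂_1 are all 1, so H_0 ≅ Z.
  H_1: rank ker ∂_1 − rank ∂_2 = (10 − 4) − 5 = 1, and the invariant factors of ∂_2 are all 1, so H_1 ≅ Z.
  H_2: rank ker ∂_2 − rank ∂_3 = (5 − 5) − 0 = 0, and there is no ∂_3, so H_2 ≅ 0.

As a check, the Euler characteristic is 5 − 10 + 5 = 0, which agrees with 1 − 1 + 0 = 0.

H_0 = Z,  H_1 = Z,  H_2 = 0.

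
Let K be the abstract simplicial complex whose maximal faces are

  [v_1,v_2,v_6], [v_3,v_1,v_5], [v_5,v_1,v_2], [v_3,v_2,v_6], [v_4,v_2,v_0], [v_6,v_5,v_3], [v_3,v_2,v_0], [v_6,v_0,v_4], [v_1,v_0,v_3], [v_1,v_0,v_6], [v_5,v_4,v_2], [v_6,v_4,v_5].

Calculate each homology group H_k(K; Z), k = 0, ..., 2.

K has 7 vertices, 18 edges, 12 triangles.
rank ∂_0 = 0, rank ∂_1 = 6 ⇒ b_0 = 7 − 0 − 6 = 1; all invariant factors of ∂_1 are 1 so no torsion. So H_0 ≅ Z.
rank ∂_1 = 6, rank ∂_2 = 12 ⇒ b_1 = 18 − 6 − 12 = 0; ∂_2 has invariant factor(s) [2] giving torsion. So H_1 ≅ Z/2Z.
rank ∂_2 = 12, rank ∂_3 = 0 ⇒ b_2 = 12 − 12 − 0 = 0. So H_2 ≅ 0.

H_0 ≅ Z,  H_1 ≅ Z/2Z,  H_2 = 0.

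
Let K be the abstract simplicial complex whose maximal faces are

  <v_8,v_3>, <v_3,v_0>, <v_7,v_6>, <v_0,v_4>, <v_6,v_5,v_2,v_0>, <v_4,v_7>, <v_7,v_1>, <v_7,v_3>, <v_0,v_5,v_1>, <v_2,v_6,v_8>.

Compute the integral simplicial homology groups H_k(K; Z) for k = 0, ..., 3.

H_0 = Z,  H_1 = Z^4,  H_2 = 0,  H_3 = 0.

Order the vertices as v_0 < v_1 < v_2 < v_3 < v_4 < v_5 < v_6 < v_7 < v_8. Listing each simplex with vertices in this order, K has dimension 3 with simplices:

  0-simplices (9): [v_0], [v_1], [v_2], [v_3], [v_4], [v_5], [v_6], [v_7], [v_8]
  1-simplices (17): (17 of them)
  2-simplices (6): [v_0,v_1,v_5], [v_0,v_2,v_5], [v_0,v_2,v_6], [v_0,v_5,v_6], [v_2,v_5,v_6], [v_2,v_6,v_8]
  3-simplices (1): [v_0,v_2,v_5,v_6]

Hence C_0 ≅ Z^9, C_1 ≅ Z^17, C_2 ≅ Z^6, C_3 ≅ Z^1.

∂_1: C_1 → C_0 is given by ∂[p,q] = [q] − [p].
The resulting 9×17 matrix has rank 8, and its Smith normal form has invariant factors (1,1,1,1,1,1,1,1).

Boundary ∂_2: C_2 → C_1 maps a triangle to the signed sum of its edges. For instance
  ∂[v_0,v_2,v_6] = [v_2,v_6] − [v_0,v_6] + [v_0,v_2],
  ∂[v_0,v_2,v_5] = [v_2,v_5] − [v_0,v_5] + [v_0,v_2].
This gives a 17×6 integer matrix of rank 5; reducing to Smith normal form yields diagonal entries (1,1,1,1,1).

Boundary ∂_3: C_3 → C_2 sends each 3-simplex σ to the alternating sum Σ_i (−1)^i (σ with its i-th vertex removed). For instance
  ∂[v_0,v_2,v_5,v_6] = [v_2,v_5,v_6] − [v_0,v_5,v_6] + [v_0,v_2,v_6] − [v_0,v_2,v_5].
The 6×1 boundary matrix has rank 1 and Smith normal form diag(1).

Reading off H_k = ker ∂_k / im ∂_{k+1}:

  H_0: rank C_0 − rank ∂_1 = 9 − 8 = 1, and the invariant factors of ∂_1 are all 1, so H_0 = Z.
  H_1: rank ker ∂_1 − rank ∂_2 = (17 − 8) − 5 = 4, and the invariant factors of ∂_2 are all 1, so H_1 = Z^4.
  H_2: rank ker ∂_2 − rank ∂_3 = (6 − 5) − 1 = 0, and the invariant factors of ∂_3 are all 1, so H_2 = 0.
  H_3: rank ker ∂_3 − rank ∂_4 = (1 − 1) − 0 = 0, and there is no ∂_4, so H_3 = 0.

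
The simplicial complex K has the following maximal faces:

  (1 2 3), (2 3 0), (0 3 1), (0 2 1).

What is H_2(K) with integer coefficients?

Order the vertices as 0 < 1 < 2 < 3. Listing each simplex with vertices in this order, K has dimension 2 with simplices:

  0-simplices (4): [0], [1], [2], [3]
  1-simplices (6): [0,1], [0,2], [0,3], [1,2], [1,3], [2,3]
  2-simplices (4): [0,1,2], [0,1,3], [0,2,3], [1,2,3]

Hence C_0 ≅ Z^4, C_1 ≅ Z^6, C_2 ≅ Z^4.

Boundary ∂_1: C_1 → C_0 is given by ∂[p,q] = [q] − [p]. For instance
  ∂[2,3] = [3] − [2].
As a 4×6 matrix over Z this has rank 3, with invariant factors (1,1,1).

The boundary map ∂_2: C_2 → C_1 maps a triangle to the signed sum of its edges. For instance
  ∂[0,2,3] = [2,3] − [0,3] + [0,2],
  ∂[0,1,2] = [1,2] − [0,2] + [0,1].
The 6×4 boundary matrix has rank 3 and Smith normal form diag(1,1,1).

From H_k ≅ ker(∂_k) / im(∂_{k+1}) we obtain:

  H_2: rank ker ∂_2 − rank ∂_3 = (4 − 3) − 0 = 1, and there is no ∂_3, so H_2 = Z.

H_2 = Z.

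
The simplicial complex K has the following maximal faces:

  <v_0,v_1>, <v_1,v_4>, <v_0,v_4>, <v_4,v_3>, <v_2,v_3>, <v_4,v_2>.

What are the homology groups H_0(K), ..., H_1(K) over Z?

Order the vertices as v_0 < v_1 < v_2 < v_3 < v_4. Listing each simplex with vertices in this order, K has dimension 1 with simplices:

  0-simplices (5): [v_0], [v_1], [v_2], [v_3], [v_4]
  1-simplices (6): [v_0,v_1], [v_0,v_4], [v_1,v_4], [v_2,v_3], [v_2,v_4], [v_3,v_4]

giving chain groups C_0 ≅ Z^5, C_1 ≅ Z^6.

Boundary ∂_1: C_1 → C_0 is given by ∂[p,q] = [q] − [p].
This gives a 5×6 integer matrix of rank 4; reducing to Smith normal form yields diagonal entries (1,1,1,1).

From H_k ≅ ker(∂_k) / im(∂_{k+1}) we obtain:

  H_0: rank C_0 − rank ∂_1 = 5 − 4 = 1, and the invariant factors of ∂_1 are all 1, so H_0 = Z.
  H_1: rank ker ∂_1 − rank ∂_2 = (6 − 4) − 0 = 2, and there is no ∂_2, so H_1 = Z^2.

As a check, the Euler characteristic is 5 − 6 = -1, which agrees with 1 − 2 = -1.

H_0 = Z,  H_1 = Z^2.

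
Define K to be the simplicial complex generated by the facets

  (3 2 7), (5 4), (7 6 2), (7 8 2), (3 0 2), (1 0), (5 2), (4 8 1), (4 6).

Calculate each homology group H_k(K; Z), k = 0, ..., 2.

H_0 = Z,  H_1 = Z^3,  H_2 = 0.

Order the vertices as 0 < 1 < 2 < 3 < 4 < 5 < 6 < 7 < 8. Listing each simplex with vertices in this order, K has dimension 2 with simplices:

  0-simplices (9): [0], [1], [2], [3], [4], [5], [6], [7], [8]
  1-simplices (16): [0,1], [0,2], [0,3], [1,4], [1,8], [2,3], [2,5], [2,6], [2,7], [2,8], [3,7], [4,5], [4,6], [4,8], [6,7], [7,8]
  2-simplices (5): [0,2,3], [1,4,8], [2,3,7], [2,6,7], [2,7,8]

giving chain groups C_0 ≅ Z^9, C_1 ≅ Z^16, C_2 ≅ Z^5.

Boundary ∂_1: C_1 → C_0 is given by ∂[p,q] = [q] − [p]. For instance
  ∂[6,7] = [7] − [6].
The resulting 9×16 matrix has rank 8, and its Smith normal form has invariant factors (1,1,1,1,1,1,1,1).

The boundary map ∂_2: C_2 → C_1 sends each 2-simplex [p,q,r] to [q,r] − [p,r] + [p,q]. For instance
  ∂[2,6,7] = [6,7] − [2,7] + [2,6],
  ∂[2,7,8] = [7,8] − [2,8] + [2,7].
As a 16×5 matrix over Z this has rank 5, with invariant factors (1,1,1,1,1).

Now H_k = ker ∂_k / im ∂_{k+1}, so:

  H_0: rank C_0 − rank ∂_1 = 9 − 8 = 1, and the invariant factors of ∂_1 are all 1, so H_0 = Z.
  H_1: rank ker ∂_1 − rank ∂_2 = (16 − 8) − 5 = 3, and the invariant factors of ∂_2 are all 1, so H_1 = Z^3.
  H_2: rank ker ∂_2 − rank ∂_3 = (5 − 5) − 0 = 0, and there is no ∂_3, so H_2 = 0.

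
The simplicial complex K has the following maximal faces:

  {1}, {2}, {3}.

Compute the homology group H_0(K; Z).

Fix the vertex order 1 < 2 < 3 and write every simplex with vertices in increasing order. Then dim K = 0 and the simplices of K are:

  0-simplices (3): [1], [2], [3]

Hence C_0 ≅ Z^3.

Reading off H_k = ker ∂_k / im ∂_{k+1}:

  H_0: rank C_0 − rank ∂_1 = 3 − 0 = 3, and there is no ∂_1, so H_0 = Z^3.

(K is a triangulation of a set of 3 points.)

H_0 = Z^3.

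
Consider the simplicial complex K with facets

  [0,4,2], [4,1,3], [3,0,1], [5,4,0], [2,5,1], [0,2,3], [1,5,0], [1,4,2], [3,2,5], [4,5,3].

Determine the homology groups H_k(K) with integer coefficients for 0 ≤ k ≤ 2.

Fix the vertex order 0 < 1 < 2 < 3 < 4 < 5 and write every simplex with vertices in increasing order. Then dim K = 2 and the simplices of K are:

  0-simplices (6): [0], [1], [2], [3], [4], [5]
  1-simplices (15): [0,1], [0,2], [0,3], [0,4], [0,5], [1,2], [1,3], [1,4], [1,5], [2,3], [2,4], [2,5], [3,4], [3,5], [4,5]
  2-simplices (10): [0,1,3], [0,1,5], [0,2,3], [0,2,4], [0,4,5], [1,2,4], [1,2,5], [1,3,4], [2,3,5], [3,4,5]

Hence C_0 ≅ Z^6, C_1 ≅ Z^15, C_2 ≅ Z^10.

∂_1: C_1 → C_0 maps an edge to its endpoints' difference, ∂[p,q] = q − p.
This gives a 6×15 integer matrix of rank 5; reducing to Smith normal form yields diagonal entries (1,1,1,1,1).

Boundary ∂_2: C_2 → C_1 acts by ∂[p,q,r] = [q,r] − [p,r] + [p,q]. For instance
  ∂[2,3,5] = [3,5] − [2,5] + [2,3],
  ∂[1,2,4] = [2,4] − [1,4] + [1,2].
The resulting 15×10 matrix has rank 10, and its Smith normal form has invariant factors (1,1,1,1,1,1,1,1,1,2).

Reading off H_k = ker ∂_k / im ∂_{k+1}:

  H_0: rank C_0 − rank ∂_1 = 6 − 5 = 1, and the invariant factors of ∂_1 are all 1, so H_0 = Z.
  H_1: rank ker ∂_1 − rank ∂_2 = (15 − 5) − 10 = 0, and ∂_2 has invariant factor 2 > 1, so H_1 = Z_2.
  H_2: rank ker ∂_2 − rank ∂_3 = (10 − 10) − 0 = 0, and there is no ∂_3, so H_2 = 0.

H_0 = Z,  H_1 = Z_2,  H_2 = 0.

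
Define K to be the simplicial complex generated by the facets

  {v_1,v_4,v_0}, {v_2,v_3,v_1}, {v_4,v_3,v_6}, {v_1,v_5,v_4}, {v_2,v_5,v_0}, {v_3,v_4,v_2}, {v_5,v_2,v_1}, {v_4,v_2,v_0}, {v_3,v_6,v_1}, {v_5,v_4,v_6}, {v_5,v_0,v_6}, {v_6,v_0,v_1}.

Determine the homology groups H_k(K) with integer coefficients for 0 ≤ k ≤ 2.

Take the total order v_0 < v_1 < v_2 < v_3 < v_4 < v_5 < v_6 on the vertex set. Then K (dimension 2) consists of the simplices:

  0-simplices (7): [v_0], [v_1], [v_2], [v_3], [v_4], [v_5], [v_6]
  1-simplices (18): (18 of them)
  2-simplices (12): (12 of them)

giving chain groups C_0 ≅ Z^7, C_1 ≅ Z^18, C_2 ≅ Z^12.

Boundary ∂_1: C_1 → C_0 sends each edge [p,q] (with p < q) to q − p. For instance
  ∂[v_0,v_2] = [v_2] − [v_0].
The resulting 7×18 matrix has rank 6, and its Smith normal form has invariant factors (1,1,1,1,1,1).

Boundary ∂_2: C_2 → C_1 sends each 2-simplex [p,q,r] to [q,r] − [p,r] + [p,q]. For instance
  ∂[v_0,v_2,v_5] = [v_2,v_5] − [v_0,v_5] + [v_0,v_2],
  ∂[v_1,v_2,v_5] = [v_2,v_5] − [v_1,v_5] + [v_1,v_2].
The 18×12 boundary matrix has rank 12 and Smith normal form diag(1,1,1,1,1,1,1,1,1,1,1,2).

Computing H_k = (kernel of ∂_k) / (image of ∂_{k+1}):

  H_0: rank C_0 − rank ∂_1 = 7 − 6 = 1, and the invariant factors of ∂_1 are all 1, so H_0 = Z.
  H_1: rank ker ∂_1 − rank ∂_2 = (18 − 6) − 12 = 0, and ∂_2 has invariant factor 2 > 1, so H_1 = Z/2.
  H_2: rank ker ∂_2 − rank ∂_3 = (12 − 12) − 0 = 0, and there is no ∂_3, so H_2 = 0.

(K is a triangulation of the real projective plane RP^2.)

H_0 ≅ Z,  H_1 ≅ Z/2,  H_2 = 0.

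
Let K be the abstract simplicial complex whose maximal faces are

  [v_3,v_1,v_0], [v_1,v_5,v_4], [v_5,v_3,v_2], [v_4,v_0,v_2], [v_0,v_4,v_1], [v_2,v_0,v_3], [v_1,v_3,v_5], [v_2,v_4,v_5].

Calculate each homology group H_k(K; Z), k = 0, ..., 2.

H_0 ≅ Z,  H_1 = 0,  H_2 ≅ Z.

Fix the vertex order v_0 < v_1 < v_2 < v_3 < v_4 < v_5 and write every simplex with vertices in increasing order. Then dim K = 2 and the simplices of K are:

  0-simplices (6): [v_0], [v_1], [v_2], [v_3], [v_4], [v_5]
  1-simplices (12): [v_0,v_1], [v_0,v_2], [v_0,v_3], [v_0,v_4], [v_1,v_3], [v_1,v_4], [v_1,v_5], [v_2,v_3], [v_2,v_4], [v_2,v_5], [v_3,v_5], [v_4,v_5]
  2-simplices (8): [v_0,v_1,v_3], [v_0,v_1,v_4], [v_0,v_2,v_3], [v_0,v_2,v_4], [v_1,v_3,v_5], [v_1,v_4,v_5], [v_2,v_3,v_5], [v_2,v_4,v_5]

so the chain groups are C_0 ≅ Z^6, C_1 ≅ Z^12, C_2 ≅ Z^8.

The boundary map ∂_1: C_1 → C_0 maps an edge to its endpoints' difference, ∂[p,q] = q − p. For instance
  ∂[v_2,v_4] = [v_4] − [v_2].
This gives a 6×12 integer matrix of rank 5; reducing to Smith normal form yields diagonal entries (1,1,1,1,1).

∂_2: C_2 → C_1 sends each 2-simplex [p,q,r] to [q,r] − [p,r] + [p,q]. For instance
  ∂[v_1,v_3,v_5] = [v_3,v_5] − [v_1,v_5] + [v_1,v_3],
  ∂[v_0,v_1,v_4] = [v_1,v_4] − [v_0,v_4] + [v_0,v_1].
The 12×8 boundary matrix has rank 7 and Smith normal form diag(1,1,1,1,1,1,1).

Computing H_k = (kernel of ∂_k) / (image of ∂_{k+1}):

  H_0: rank C_0 − rank ∂_1 = 6 − 5 = 1, and the invariant factors of ∂_1 are all 1, so H_0 = Z.
  H_1: rank ker ∂_1 − rank ∂_2 = (12 − 5) − 7 = 0, and the invariant factors of ∂_2 are all 1, so H_1 = 0.
  H_2: rank ker ∂_2 − rank ∂_3 = (8 − 7) − 0 = 1, and there is no ∂_3, so H_2 = Z.

As a check, the Euler characteristic is 6 − 12 + 8 = 2, which agrees with 1 − 0 + 1 = 2.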